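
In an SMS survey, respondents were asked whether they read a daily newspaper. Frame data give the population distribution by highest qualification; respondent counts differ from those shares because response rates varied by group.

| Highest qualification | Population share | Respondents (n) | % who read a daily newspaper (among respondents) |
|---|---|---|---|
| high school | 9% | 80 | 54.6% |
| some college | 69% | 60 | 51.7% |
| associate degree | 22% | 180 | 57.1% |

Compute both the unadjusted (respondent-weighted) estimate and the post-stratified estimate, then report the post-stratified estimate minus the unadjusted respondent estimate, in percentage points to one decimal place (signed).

Naive respondent-only estimate (weights = respondent counts):
  (80/320)×54.6 + (60/320)×51.7 + (180/320)×57.1 = 55.4625%
Post-stratified estimate weights by population shares:
  0.09×54.6 + 0.69×51.7 + 0.22×57.1 = 53.149%
Difference = 53.149 − 55.4625 = -2.3135 pp.

-2.3 percentage points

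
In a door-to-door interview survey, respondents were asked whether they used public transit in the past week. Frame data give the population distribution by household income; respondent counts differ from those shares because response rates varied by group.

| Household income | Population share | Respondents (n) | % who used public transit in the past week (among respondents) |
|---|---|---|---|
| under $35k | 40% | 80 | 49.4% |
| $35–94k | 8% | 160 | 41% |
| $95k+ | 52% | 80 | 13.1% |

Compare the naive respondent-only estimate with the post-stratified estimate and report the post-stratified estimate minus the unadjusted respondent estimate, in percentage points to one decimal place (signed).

Without adjustment, the pooled respondent share is:
  (80/320)×49.4 + (160/320)×41 + (80/320)×13.1 = 36.125%
Post-stratifying to population shares instead:
  0.4×49.4 + 0.08×41 + 0.52×13.1 = 29.852%
Difference = 29.852 − 36.125 = -6.273 pp.

-6.3 percentage points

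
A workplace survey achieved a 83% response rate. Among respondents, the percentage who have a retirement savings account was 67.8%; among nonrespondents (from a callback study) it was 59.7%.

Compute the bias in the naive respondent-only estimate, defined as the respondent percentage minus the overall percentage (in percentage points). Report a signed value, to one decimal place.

Nonresponse fraction = 1 − 0.83 = 0.17.
Bias = (nonresponse fraction) × (respondent percentage − nonrespondent percentage)
     = 0.17 × (67.8 − 59.7) = 0.17 × 8.1 = 1.377.

+1.4 percentage points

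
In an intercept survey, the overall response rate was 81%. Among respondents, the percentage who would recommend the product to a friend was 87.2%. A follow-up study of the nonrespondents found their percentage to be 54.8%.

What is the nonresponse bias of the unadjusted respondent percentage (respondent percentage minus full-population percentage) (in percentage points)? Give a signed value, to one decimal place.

+6.2 percentage points

Nonresponse fraction = 1 − 0.81 = 0.19.
Bias = (nonresponse fraction) × (respondent percentage − nonrespondent percentage)
     = 0.19 × (87.2 − 54.8) = 0.19 × 32.4 = 6.156.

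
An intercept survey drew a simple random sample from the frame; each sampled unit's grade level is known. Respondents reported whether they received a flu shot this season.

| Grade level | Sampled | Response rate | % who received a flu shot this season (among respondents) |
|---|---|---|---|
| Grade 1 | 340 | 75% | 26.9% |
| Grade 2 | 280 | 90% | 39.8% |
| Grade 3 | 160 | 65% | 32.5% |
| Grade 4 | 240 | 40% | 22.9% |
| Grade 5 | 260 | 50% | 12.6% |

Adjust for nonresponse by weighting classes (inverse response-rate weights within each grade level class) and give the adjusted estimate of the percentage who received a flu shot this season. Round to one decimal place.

26.8%

Inverse-response-rate weighting restores each class to its sampled count, so class totals weight by n_sampled:
  Grade 1: 340 × 26.9 = 9146
  Grade 2: 280 × 39.8 = 11,144
  Grade 3: 160 × 32.5 = 5200
  Grade 4: 240 × 22.9 = 5496
  Grade 5: 260 × 12.6 = 3276
Adjusted estimate = 34,262 / 1,280 = 26.7672 → 26.8%.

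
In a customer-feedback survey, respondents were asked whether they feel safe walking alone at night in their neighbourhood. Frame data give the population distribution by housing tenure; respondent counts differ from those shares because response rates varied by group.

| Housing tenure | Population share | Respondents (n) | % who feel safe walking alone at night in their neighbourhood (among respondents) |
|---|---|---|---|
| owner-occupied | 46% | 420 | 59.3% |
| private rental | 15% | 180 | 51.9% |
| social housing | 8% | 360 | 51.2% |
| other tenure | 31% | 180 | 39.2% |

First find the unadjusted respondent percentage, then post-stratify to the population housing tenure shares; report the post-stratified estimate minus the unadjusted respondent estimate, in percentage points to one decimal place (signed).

-1.1 percentage points

Naive respondent-only estimate (weights = respondent counts):
  (420/1140)×59.3 + (180/1140)×51.9 + (360/1140)×51.2 + (180/1140)×39.2 = 52.4%
Post-stratifying to population shares instead:
  0.46×59.3 + 0.15×51.9 + 0.08×51.2 + 0.31×39.2 = 51.311%
Difference = 51.311 − 52.4 = -1.089 pp.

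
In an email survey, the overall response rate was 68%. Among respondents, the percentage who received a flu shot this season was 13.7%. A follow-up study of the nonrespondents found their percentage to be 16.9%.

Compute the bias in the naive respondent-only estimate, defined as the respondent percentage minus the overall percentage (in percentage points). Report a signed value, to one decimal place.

-1.0 percentage points

Nonresponse fraction = 1 − 0.68 = 0.32.
Bias = (nonresponse fraction) × (respondent percentage − nonrespondent percentage)
     = 0.32 × (13.7 − 16.9) = 0.32 × -3.2 = -1.024.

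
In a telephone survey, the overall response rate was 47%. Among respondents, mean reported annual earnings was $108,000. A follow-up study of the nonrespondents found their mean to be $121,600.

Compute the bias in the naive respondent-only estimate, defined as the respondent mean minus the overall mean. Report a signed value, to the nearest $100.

Nonresponse fraction = 1 − 0.47 = 0.53.
Bias = (nonresponse fraction) × (respondent mean − nonrespondent mean)
     = 0.53 × (108,000 − 121,600) = 0.53 × -13,600 = -7208.

-$7,200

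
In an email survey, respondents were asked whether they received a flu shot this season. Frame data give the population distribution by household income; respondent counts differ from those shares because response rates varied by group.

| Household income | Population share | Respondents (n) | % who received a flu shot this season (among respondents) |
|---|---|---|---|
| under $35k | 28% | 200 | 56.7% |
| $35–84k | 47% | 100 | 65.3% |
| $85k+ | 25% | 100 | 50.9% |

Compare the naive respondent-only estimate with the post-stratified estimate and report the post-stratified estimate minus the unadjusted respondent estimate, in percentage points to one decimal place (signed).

Unadjusted (pooled respondent) estimate weights by respondent counts:
  (200/400)×56.7 + (100/400)×65.3 + (100/400)×50.9 = 57.4%
Post-stratifying to population shares instead:
  0.28×56.7 + 0.47×65.3 + 0.25×50.9 = 59.292%
Difference = 59.292 − 57.4 = 1.892 pp.

+1.9 percentage points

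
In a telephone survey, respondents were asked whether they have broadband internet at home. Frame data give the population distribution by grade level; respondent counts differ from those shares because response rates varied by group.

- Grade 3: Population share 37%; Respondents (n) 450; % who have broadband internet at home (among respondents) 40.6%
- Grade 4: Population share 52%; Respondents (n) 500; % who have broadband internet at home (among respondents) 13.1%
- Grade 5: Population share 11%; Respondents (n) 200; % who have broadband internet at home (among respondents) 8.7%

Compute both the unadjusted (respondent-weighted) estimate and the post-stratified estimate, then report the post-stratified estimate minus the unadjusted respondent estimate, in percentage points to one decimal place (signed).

Unadjusted (pooled respondent) estimate weights by respondent counts:
  (450/1150)×40.6 + (500/1150)×13.1 + (200/1150)×8.7 = 23.0957%
Post-stratifying to population shares instead:
  0.37×40.6 + 0.52×13.1 + 0.11×8.7 = 22.791%
Difference = 22.791 − 23.0957 = -0.3047 pp.

-0.3 percentage points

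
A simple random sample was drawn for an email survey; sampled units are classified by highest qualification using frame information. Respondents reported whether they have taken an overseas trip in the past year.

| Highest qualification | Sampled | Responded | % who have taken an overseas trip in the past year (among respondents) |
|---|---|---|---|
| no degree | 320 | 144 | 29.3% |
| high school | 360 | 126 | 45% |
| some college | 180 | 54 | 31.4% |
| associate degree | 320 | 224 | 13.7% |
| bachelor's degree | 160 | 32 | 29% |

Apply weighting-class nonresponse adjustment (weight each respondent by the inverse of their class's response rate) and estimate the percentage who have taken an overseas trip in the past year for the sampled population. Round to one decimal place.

Response rates by class: no degree 144/320 = 45%, high school 126/360 = 35%, some college 54/180 = 30%, associate degree 224/320 = 70%, bachelor's degree 32/160 = 20%.
Weighting each respondent by the inverse class response rate inflates each class back to its sampled size, so the class weight is n_sampled:
  no degree: 320 × 29.3 = 9376
  high school: 360 × 45 = 16,200
  some college: 180 × 31.4 = 5652
  associate degree: 320 × 13.7 = 4384
  bachelor's degree: 160 × 29 = 4640
Adjusted estimate = 40,252 / 1,340 = 30.0388 → 30.0%.

30.0%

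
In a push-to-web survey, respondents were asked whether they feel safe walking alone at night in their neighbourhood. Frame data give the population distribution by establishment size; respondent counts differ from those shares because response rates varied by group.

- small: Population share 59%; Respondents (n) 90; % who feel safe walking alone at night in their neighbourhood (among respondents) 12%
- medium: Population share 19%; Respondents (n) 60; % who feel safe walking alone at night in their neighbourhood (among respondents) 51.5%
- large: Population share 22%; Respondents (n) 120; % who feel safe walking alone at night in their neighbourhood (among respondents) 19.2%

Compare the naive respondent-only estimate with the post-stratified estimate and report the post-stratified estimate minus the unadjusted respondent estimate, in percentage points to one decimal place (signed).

Without adjustment, the pooled respondent share is:
  (90/270)×12 + (60/270)×51.5 + (120/270)×19.2 = 23.9778%
Post-stratified estimate weights by population shares:
  0.59×12 + 0.19×51.5 + 0.22×19.2 = 21.089%
Difference = 21.089 − 23.9778 = -2.8888 pp.

-2.9 percentage points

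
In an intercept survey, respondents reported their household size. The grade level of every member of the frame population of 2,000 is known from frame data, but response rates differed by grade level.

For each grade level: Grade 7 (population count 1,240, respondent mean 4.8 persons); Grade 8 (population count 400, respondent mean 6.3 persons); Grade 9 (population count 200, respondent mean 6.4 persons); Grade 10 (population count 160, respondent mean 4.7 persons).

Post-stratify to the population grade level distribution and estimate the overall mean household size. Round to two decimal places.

5.25

Reweight to the known grade level distribution:
  Grade 7: (1,240/2,000) × 4.8 = 2.976
  Grade 8: (400/2,000) × 6.3 = 1.26
  Grade 9: (200/2,000) × 6.4 = 0.64
  Grade 10: (160/2,000) × 4.7 = 0.376
Post-stratified estimate = 5.252 → 5.25.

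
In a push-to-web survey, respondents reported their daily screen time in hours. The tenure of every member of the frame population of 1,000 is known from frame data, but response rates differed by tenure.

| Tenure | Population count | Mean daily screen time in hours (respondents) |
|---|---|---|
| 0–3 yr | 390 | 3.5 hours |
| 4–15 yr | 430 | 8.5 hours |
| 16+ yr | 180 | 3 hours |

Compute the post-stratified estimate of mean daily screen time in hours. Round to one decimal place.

Each cell contributes population-share × respondent value:
  0–3 yr: (390/1,000) × 3.5 = 1.365
  4–15 yr: (430/1,000) × 8.5 = 3.655
  16+ yr: (180/1,000) × 3 = 0.54
Post-stratified estimate = 5.56 → 5.6.

5.6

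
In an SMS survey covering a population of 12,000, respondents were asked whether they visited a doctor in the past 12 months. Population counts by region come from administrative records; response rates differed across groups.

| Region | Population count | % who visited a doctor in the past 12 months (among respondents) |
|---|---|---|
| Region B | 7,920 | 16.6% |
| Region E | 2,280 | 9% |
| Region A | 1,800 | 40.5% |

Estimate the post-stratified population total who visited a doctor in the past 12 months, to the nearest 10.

Apply each group's respondent rate to its population count:
  Region B: 7,920 × 16.6% = 1314.72
  Region E: 2,280 × 9% = 205.2
  Region A: 1,800 × 40.5% = 729
Estimated total = 2248.92 → 2,250.

2,250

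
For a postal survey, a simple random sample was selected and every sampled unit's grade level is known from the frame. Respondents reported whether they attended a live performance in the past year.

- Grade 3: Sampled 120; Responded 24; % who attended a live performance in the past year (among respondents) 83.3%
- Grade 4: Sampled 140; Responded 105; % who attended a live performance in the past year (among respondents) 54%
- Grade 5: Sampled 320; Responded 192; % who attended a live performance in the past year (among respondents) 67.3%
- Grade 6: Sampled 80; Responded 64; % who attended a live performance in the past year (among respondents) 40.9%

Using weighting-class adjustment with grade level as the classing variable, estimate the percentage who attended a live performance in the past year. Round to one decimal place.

Response rates by class: Grade 3 24/120 = 20%, Grade 4 105/140 = 75%, Grade 5 192/320 = 60%, Grade 6 64/80 = 80%.
Weighting each respondent by the inverse class response rate inflates each class back to its sampled size, so the class weight is n_sampled:
  Grade 3: 120 × 83.3 = 9996
  Grade 4: 140 × 54 = 7560
  Grade 5: 320 × 67.3 = 21,536
  Grade 6: 80 × 40.9 = 3272
Adjusted estimate = 42,364 / 660 = 64.1879 → 64.2%.

64.2%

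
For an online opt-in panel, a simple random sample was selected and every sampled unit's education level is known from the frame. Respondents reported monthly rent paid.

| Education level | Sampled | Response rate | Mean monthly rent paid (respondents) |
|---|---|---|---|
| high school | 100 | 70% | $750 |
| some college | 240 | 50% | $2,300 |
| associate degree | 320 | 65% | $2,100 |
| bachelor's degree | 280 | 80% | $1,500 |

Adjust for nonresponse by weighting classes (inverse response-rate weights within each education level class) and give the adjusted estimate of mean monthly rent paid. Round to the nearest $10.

With weight = n_sampled/n_responded per class, the weighted class total is n_sampled:
  high school: 100 × 750 = 75,000
  some college: 240 × 2300 = 552,000
  associate degree: 320 × 2100 = 672,000
  bachelor's degree: 280 × 1500 = 420,000
Adjusted estimate = 1,719,000 / 940 = 1828.72 → $1,830.

$1,830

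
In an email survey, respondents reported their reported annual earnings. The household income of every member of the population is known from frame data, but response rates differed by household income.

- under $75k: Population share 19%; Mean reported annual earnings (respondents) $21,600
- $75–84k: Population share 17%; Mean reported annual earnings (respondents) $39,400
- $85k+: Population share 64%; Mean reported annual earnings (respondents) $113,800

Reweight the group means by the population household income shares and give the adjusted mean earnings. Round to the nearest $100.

$83,600

Each cell contributes population-share × respondent value:
  under $75k: 0.19 × 21,600 = 4104
  $75–84k: 0.17 × 39,400 = 6698
  $85k+: 0.64 × 113,800 = 72,832
Post-stratified estimate = 83,634 → $83,600.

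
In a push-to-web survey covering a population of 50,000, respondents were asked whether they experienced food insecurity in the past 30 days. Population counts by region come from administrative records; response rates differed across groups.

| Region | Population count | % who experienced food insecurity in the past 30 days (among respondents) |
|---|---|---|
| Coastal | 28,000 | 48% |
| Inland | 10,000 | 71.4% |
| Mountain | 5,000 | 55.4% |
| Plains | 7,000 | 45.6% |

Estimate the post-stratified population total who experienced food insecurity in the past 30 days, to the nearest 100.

26,500

Estimated count per cell = population count × respondent percentage:
  Coastal: 28,000 × 48% = 13,440
  Inland: 10,000 × 71.4% = 7140
  Mountain: 5,000 × 55.4% = 2770
  Plains: 7,000 × 45.6% = 3192
Estimated total = 26,542 → 26,500.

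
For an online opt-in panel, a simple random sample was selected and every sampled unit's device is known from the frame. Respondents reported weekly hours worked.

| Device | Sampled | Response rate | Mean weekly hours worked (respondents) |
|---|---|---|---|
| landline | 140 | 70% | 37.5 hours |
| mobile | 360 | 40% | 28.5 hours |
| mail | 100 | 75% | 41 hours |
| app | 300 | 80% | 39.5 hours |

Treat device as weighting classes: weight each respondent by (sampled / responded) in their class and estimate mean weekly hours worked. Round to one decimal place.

35.0

Weighting each respondent by the inverse class response rate inflates each class back to its sampled size, so the class weight is n_sampled:
  landline: 140 × 37.5 = 5250
  mobile: 360 × 28.5 = 10,260
  mail: 100 × 41 = 4100
  app: 300 × 39.5 = 11,850
Adjusted estimate = 31,460 / 900 = 34.9556 → 35.0.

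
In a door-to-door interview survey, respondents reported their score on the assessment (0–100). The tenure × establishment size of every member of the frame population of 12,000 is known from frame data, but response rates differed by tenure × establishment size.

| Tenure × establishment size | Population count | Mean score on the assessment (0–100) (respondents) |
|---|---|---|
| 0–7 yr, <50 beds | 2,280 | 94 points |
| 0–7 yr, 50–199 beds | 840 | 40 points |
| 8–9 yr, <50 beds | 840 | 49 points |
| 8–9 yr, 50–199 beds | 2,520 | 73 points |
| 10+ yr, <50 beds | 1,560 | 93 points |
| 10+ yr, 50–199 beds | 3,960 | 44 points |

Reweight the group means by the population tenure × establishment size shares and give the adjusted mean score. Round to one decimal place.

Reweight to the known tenure × establishment size distribution:
  0–7 yr, <50 beds: (2,280/12,000) × 94 = 17.86
  0–7 yr, 50–199 beds: (840/12,000) × 40 = 2.8
  8–9 yr, <50 beds: (840/12,000) × 49 = 3.43
  8–9 yr, 50–199 beds: (2,520/12,000) × 73 = 15.33
  10+ yr, <50 beds: (1,560/12,000) × 93 = 12.09
  10+ yr, 50–199 beds: (3,960/12,000) × 44 = 14.52
Post-stratified estimate = 66.03 → 66.0.

66.0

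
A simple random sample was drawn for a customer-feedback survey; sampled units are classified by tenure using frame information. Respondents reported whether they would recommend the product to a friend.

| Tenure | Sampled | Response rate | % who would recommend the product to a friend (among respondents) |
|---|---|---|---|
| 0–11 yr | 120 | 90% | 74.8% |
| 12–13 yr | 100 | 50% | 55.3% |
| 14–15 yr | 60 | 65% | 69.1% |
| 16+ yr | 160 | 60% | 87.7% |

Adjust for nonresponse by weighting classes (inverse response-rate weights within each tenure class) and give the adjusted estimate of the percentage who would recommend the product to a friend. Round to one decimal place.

74.3%

Inverse-response-rate weighting restores each class to its sampled count, so class totals weight by n_sampled:
  0–11 yr: 120 × 74.8 = 8976
  12–13 yr: 100 × 55.3 = 5530
  14–15 yr: 60 × 69.1 = 4146
  16+ yr: 160 × 87.7 = 14,032
Adjusted estimate = 32,684 / 440 = 74.2818 → 74.3%.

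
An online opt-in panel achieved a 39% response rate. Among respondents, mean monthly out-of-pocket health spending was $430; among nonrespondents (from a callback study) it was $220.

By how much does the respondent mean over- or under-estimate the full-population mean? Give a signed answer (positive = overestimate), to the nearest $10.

+$130

Nonresponse fraction = 1 − 0.39 = 0.61.
Bias = (nonresponse fraction) × (respondent mean − nonrespondent mean)
     = 0.61 × (430 − 220) = 0.61 × 210 = 128.1.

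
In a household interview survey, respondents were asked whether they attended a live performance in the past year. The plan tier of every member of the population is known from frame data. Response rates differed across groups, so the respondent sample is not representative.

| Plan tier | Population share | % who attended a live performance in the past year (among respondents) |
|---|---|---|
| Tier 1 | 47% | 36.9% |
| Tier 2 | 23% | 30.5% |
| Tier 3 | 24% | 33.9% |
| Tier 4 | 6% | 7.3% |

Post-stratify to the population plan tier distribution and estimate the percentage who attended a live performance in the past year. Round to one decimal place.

Weight each group's respondent value by its population share:
  Tier 1: 0.47 × 36.9 = 17.343
  Tier 2: 0.23 × 30.5 = 7.015
  Tier 3: 0.24 × 33.9 = 8.136
  Tier 4: 0.06 × 7.3 = 0.438
Post-stratified estimate = 32.932 → 32.9%.

32.9%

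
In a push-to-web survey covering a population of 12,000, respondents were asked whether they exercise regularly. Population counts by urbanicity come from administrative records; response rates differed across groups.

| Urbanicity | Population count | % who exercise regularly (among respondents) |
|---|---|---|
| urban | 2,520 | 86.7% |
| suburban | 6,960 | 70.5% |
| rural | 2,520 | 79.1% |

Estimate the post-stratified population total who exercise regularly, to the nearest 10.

9,080

Each cell contributes its population count × the respondent rate:
  urban: 2,520 × 86.7% = 2184.84
  suburban: 6,960 × 70.5% = 4906.8
  rural: 2,520 × 79.1% = 1993.32
Estimated total = 9084.96 → 9,080.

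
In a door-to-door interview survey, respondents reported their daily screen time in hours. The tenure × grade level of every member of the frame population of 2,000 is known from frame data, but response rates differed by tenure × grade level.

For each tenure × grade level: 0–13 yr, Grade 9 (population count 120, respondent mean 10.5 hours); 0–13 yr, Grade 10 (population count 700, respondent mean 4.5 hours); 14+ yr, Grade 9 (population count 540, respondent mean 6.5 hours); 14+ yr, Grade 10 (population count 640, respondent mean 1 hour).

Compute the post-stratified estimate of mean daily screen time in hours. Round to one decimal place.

Reweight to the known tenure × grade level distribution:
  0–13 yr, Grade 9: (120/2,000) × 10.5 = 0.63
  0–13 yr, Grade 10: (700/2,000) × 4.5 = 1.575
  14+ yr, Grade 9: (540/2,000) × 6.5 = 1.755
  14+ yr, Grade 10: (640/2,000) × 1 = 0.32
Post-stratified estimate = 4.28 → 4.3.

4.3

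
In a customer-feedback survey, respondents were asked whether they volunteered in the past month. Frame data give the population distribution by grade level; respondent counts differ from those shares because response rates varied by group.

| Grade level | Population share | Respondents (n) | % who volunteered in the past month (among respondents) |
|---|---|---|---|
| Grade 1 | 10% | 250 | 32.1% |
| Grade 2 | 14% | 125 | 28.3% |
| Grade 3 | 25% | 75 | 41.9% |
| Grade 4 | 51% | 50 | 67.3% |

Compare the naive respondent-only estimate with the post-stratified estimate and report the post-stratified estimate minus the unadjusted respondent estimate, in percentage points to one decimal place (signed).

Naive respondent-only estimate (weights = respondent counts):
  (250/500)×32.1 + (125/500)×28.3 + (75/500)×41.9 + (50/500)×67.3 = 36.14%
Reweighting by population grade level shares:
  0.1×32.1 + 0.14×28.3 + 0.25×41.9 + 0.51×67.3 = 51.97%
Difference = 51.97 − 36.14 = 15.83 pp.

+15.8 percentage points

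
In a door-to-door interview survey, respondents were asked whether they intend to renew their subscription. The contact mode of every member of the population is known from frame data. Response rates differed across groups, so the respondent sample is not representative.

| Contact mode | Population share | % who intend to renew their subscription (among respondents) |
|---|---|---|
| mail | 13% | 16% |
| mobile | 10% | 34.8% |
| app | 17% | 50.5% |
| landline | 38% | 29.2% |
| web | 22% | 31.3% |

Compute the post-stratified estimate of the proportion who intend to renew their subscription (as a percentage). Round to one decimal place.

Each cell contributes population-share × respondent value:
  mail: 0.13 × 16 = 2.08
  mobile: 0.1 × 34.8 = 3.48
  app: 0.17 × 50.5 = 8.585
  landline: 0.38 × 29.2 = 11.096
  web: 0.22 × 31.3 = 6.886
Post-stratified estimate = 32.127 → 32.1%.

32.1%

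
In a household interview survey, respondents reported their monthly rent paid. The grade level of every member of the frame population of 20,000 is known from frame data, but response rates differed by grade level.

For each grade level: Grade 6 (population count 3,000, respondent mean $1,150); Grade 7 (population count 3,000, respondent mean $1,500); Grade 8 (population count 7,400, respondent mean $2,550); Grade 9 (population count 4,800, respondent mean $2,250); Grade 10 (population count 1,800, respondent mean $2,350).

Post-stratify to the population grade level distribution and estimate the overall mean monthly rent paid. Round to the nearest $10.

$2,090

Post-stratification weights by population share, not respondent share:
  Grade 6: (3,000/20,000) × 1150 = 172.5
  Grade 7: (3,000/20,000) × 1500 = 225
  Grade 8: (7,400/20,000) × 2550 = 943.5
  Grade 9: (4,800/20,000) × 2250 = 540
  Grade 10: (1,800/20,000) × 2350 = 211.5
Post-stratified estimate = 2092.5 → $2,090.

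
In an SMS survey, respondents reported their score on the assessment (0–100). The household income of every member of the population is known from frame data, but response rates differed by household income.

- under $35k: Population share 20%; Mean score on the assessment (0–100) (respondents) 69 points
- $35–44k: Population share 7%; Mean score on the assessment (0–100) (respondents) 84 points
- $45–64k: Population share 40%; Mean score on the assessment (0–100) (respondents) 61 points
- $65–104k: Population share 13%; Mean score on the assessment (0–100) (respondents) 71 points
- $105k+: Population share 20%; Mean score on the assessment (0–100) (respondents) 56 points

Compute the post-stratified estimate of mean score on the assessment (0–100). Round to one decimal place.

64.5

Post-stratification weights by population share, not respondent share:
  under $35k: 0.2 × 69 = 13.8
  $35–44k: 0.07 × 84 = 5.88
  $45–64k: 0.4 × 61 = 24.4
  $65–104k: 0.13 × 71 = 9.23
  $105k+: 0.2 × 56 = 11.2
Post-stratified estimate = 64.51 → 64.5.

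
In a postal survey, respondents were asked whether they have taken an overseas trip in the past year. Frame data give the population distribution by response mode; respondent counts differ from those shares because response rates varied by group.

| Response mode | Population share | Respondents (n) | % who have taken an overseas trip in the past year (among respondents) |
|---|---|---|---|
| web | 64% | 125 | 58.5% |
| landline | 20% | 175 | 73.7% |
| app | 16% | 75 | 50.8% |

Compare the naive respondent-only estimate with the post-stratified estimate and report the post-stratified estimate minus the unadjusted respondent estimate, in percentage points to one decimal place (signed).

Without adjustment, the pooled respondent share is:
  (125/375)×58.5 + (175/375)×73.7 + (75/375)×50.8 = 64.0533%
Reweighting by population response mode shares:
  0.64×58.5 + 0.2×73.7 + 0.16×50.8 = 60.308%
Difference = 60.308 − 64.0533 = -3.7453 pp.

-3.7 percentage points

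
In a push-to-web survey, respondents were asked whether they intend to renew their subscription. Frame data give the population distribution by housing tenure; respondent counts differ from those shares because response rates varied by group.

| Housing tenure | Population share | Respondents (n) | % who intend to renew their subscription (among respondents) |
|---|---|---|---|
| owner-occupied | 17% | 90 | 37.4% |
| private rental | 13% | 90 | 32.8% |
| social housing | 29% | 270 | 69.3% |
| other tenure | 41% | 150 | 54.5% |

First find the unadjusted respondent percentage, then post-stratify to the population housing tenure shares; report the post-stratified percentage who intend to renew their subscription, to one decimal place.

53.1%

Naive respondent-only estimate (weights = respondent counts):
  (90/600)×37.4 + (90/600)×32.8 + (270/600)×69.3 + (150/600)×54.5 = 55.34%
Post-stratified estimate weights by population shares:
  0.17×37.4 + 0.13×32.8 + 0.29×69.3 + 0.41×54.5 = 53.064%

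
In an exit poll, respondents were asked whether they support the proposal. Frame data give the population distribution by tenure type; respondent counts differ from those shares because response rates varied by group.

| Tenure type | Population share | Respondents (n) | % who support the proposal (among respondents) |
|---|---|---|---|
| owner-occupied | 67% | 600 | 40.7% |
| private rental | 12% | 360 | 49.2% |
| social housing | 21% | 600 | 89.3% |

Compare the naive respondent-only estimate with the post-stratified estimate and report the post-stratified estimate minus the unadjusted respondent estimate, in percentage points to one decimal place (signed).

-9.4 percentage points

Unadjusted (pooled respondent) estimate weights by respondent counts:
  (600/1560)×40.7 + (360/1560)×49.2 + (600/1560)×89.3 = 61.3538%
Post-stratifying to population shares instead:
  0.67×40.7 + 0.12×49.2 + 0.21×89.3 = 51.926%
Difference = 51.926 − 61.3538 = -9.4278 pp.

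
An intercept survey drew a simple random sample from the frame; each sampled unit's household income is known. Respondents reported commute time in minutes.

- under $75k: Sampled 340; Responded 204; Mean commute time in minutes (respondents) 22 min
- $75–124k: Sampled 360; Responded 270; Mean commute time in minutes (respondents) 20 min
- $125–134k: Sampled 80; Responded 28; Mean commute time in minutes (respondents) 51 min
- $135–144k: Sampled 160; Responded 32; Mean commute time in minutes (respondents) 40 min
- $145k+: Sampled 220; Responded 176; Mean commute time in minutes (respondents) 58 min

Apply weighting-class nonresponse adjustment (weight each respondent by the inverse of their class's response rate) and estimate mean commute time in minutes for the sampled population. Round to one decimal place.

32.7

Class response rates: under $75k 204/340 = 60%, $75–124k 270/360 = 75%, $125–134k 28/80 = 35%, $135–144k 32/160 = 20%, $145k+ 176/220 = 80%.
Inverse-response-rate weighting restores each class to its sampled count, so class totals weight by n_sampled:
  under $75k: 340 × 22 = 7480
  $75–124k: 360 × 20 = 7200
  $125–134k: 80 × 51 = 4080
  $135–144k: 160 × 40 = 6400
  $145k+: 220 × 58 = 12,760
Adjusted estimate = 37,920 / 1,160 = 32.6897 → 32.7.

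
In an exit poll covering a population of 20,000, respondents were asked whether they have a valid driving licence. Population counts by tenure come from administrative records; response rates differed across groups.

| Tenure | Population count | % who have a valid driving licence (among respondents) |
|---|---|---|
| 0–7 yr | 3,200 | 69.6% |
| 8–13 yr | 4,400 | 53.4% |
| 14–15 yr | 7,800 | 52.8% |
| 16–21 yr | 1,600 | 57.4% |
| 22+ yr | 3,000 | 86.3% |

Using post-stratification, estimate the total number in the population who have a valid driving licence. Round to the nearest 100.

12,200

Estimated count per cell = population count × respondent percentage:
  0–7 yr: 3,200 × 69.6% = 2227.2
  8–13 yr: 4,400 × 53.4% = 2349.6
  14–15 yr: 7,800 × 52.8% = 4118.4
  16–21 yr: 1,600 × 57.4% = 918.4
  22+ yr: 3,000 × 86.3% = 2589
Estimated total = 12202.6 → 12,200.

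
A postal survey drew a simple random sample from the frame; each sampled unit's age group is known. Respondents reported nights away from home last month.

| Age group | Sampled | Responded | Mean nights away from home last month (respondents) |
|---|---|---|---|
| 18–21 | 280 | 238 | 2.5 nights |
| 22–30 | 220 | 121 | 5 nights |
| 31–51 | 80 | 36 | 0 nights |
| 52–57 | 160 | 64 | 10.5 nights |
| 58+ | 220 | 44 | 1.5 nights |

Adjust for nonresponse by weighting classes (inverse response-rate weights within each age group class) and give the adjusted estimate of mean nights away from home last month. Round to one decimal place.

4.0

Class response rates: 18–21 238/280 = 85%, 22–30 121/220 = 55%, 31–51 36/80 = 45%, 52–57 64/160 = 40%, 58+ 44/220 = 20%.
Inverse-response-rate weighting restores each class to its sampled count, so class totals weight by n_sampled:
  18–21: 280 × 2.5 = 700
  22–30: 220 × 5 = 1100
  31–51: 80 × 0 = 0
  52–57: 160 × 10.5 = 1680
  58+: 220 × 1.5 = 330
Adjusted estimate = 3810 / 960 = 3.96875 → 4.0.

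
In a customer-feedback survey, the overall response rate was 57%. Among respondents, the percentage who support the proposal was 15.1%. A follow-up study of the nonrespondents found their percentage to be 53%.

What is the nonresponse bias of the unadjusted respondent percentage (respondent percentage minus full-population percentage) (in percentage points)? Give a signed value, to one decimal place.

Nonresponse fraction = 1 − 0.57 = 0.43.
Bias = (nonresponse fraction) × (respondent percentage − nonrespondent percentage)
     = 0.43 × (15.1 − 53) = 0.43 × -37.9 = -16.297.

-16.3 percentage points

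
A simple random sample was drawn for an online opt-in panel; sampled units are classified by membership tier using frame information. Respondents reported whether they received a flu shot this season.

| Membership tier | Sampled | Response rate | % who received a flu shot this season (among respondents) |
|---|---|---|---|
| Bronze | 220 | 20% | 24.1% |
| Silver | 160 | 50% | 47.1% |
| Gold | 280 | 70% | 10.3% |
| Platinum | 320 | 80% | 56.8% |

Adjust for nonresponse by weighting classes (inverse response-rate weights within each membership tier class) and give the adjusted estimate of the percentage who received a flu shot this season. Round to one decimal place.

34.6%

Each respondent's weight = sampled/responded in their class; summing within a class gives n_sampled, so:
  Bronze: 220 × 24.1 = 5302
  Silver: 160 × 47.1 = 7536
  Gold: 280 × 10.3 = 2884
  Platinum: 320 × 56.8 = 18,176
Adjusted estimate = 33,898 / 980 = 34.5898 → 34.6%.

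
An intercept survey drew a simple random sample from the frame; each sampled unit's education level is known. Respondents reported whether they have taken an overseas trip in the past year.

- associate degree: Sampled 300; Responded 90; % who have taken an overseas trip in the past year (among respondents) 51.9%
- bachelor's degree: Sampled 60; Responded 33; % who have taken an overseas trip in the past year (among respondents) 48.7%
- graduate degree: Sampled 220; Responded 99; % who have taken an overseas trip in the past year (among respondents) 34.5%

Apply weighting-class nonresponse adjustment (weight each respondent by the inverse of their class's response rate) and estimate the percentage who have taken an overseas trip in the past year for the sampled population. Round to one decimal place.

45.0%

Class response rates: associate degree 90/300 = 30%, bachelor's degree 33/60 = 55%, graduate degree 99/220 = 45%.
Each respondent's weight = sampled/responded in their class; summing within a class gives n_sampled, so:
  associate degree: 300 × 51.9 = 15,570
  bachelor's degree: 60 × 48.7 = 2922
  graduate degree: 220 × 34.5 = 7590
Adjusted estimate = 26,082 / 580 = 44.969 → 45.0%.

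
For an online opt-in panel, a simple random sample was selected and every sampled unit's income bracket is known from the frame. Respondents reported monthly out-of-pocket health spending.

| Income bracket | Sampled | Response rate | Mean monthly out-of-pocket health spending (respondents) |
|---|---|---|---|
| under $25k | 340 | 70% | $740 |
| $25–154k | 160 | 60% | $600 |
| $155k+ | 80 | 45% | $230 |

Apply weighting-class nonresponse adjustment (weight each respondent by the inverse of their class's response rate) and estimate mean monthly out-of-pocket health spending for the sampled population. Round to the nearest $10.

Weighting each respondent by the inverse class response rate inflates each class back to its sampled size, so the class weight is n_sampled:
  under $25k: 340 × 740 = 251,600
  $25–154k: 160 × 600 = 96,000
  $155k+: 80 × 230 = 18,400
Adjusted estimate = 366,000 / 580 = 631.034 → $630.

$630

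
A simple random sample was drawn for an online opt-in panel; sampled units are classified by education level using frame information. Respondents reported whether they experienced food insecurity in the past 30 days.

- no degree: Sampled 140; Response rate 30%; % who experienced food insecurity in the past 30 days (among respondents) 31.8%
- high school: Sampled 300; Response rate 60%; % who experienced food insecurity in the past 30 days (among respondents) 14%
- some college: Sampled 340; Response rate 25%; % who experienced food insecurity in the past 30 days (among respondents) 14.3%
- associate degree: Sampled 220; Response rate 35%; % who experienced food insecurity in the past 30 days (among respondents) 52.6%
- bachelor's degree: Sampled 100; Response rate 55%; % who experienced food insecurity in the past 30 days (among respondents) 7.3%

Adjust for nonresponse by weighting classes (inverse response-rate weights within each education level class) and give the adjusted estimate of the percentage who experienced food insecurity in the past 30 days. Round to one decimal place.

Each respondent's weight = sampled/responded in their class; summing within a class gives n_sampled, so:
  no degree: 140 × 31.8 = 4452
  high school: 300 × 14 = 4200
  some college: 340 × 14.3 = 4862
  associate degree: 220 × 52.6 = 11,572
  bachelor's degree: 100 × 7.3 = 730
Adjusted estimate = 25,816 / 1,100 = 23.4691 → 23.5%.

23.5%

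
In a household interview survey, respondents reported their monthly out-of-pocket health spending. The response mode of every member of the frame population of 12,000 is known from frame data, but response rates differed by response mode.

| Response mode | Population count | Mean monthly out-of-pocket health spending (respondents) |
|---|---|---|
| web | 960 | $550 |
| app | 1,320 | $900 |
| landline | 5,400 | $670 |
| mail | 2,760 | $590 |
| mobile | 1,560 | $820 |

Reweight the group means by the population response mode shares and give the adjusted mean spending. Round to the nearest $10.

$690

Reweight to the known response mode distribution:
  web: (960/12,000) × 550 = 44
  app: (1,320/12,000) × 900 = 99
  landline: (5,400/12,000) × 670 = 301.5
  mail: (2,760/12,000) × 590 = 135.7
  mobile: (1,560/12,000) × 820 = 106.6
Post-stratified estimate = 686.8 → $690.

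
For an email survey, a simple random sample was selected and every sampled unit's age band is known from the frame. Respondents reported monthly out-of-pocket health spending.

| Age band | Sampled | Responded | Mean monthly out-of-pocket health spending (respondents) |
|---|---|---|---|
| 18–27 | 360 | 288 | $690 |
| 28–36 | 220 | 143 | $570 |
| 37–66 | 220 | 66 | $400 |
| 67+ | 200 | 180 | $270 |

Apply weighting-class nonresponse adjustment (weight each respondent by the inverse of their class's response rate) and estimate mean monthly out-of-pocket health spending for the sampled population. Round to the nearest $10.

Class response rates: 18–27 288/360 = 80%, 28–36 143/220 = 65%, 37–66 66/220 = 30%, 67+ 180/200 = 90%.
Each respondent's weight = sampled/responded in their class; summing within a class gives n_sampled, so:
  18–27: 360 × 690 = 248,400
  28–36: 220 × 570 = 125,400
  37–66: 220 × 400 = 88,000
  67+: 200 × 270 = 54,000
Adjusted estimate = 515,800 / 1,000 = 515.8 → $520.

$520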